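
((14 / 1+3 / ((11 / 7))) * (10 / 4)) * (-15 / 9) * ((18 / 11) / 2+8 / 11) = -74375 / 726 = -102.44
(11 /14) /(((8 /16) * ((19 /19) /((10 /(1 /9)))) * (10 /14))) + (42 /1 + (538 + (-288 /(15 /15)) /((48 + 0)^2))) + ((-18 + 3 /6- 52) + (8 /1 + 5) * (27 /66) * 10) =67017 /88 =761.56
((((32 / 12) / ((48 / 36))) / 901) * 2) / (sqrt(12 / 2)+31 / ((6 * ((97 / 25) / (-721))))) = -1300828200 / 281316948921181-1354896 * sqrt(6) / 281316948921181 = -0.00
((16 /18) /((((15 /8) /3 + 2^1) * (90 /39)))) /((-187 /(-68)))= 0.05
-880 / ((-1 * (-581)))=-880 / 581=-1.51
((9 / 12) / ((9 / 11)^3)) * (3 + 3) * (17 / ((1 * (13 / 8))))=90508 / 1053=85.95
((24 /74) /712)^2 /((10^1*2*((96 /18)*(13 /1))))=27 /180441647360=0.00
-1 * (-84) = 84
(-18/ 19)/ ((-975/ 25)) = 6/ 247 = 0.02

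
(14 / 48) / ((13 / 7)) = 49 / 312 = 0.16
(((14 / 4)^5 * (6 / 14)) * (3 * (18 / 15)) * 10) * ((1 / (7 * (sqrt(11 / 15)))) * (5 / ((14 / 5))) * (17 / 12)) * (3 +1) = 187425 * sqrt(165) / 176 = 13679.08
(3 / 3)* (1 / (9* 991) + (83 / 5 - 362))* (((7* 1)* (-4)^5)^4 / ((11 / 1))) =-40663087136084756267008 / 490545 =-82893694026205050.03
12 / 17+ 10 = 182 / 17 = 10.71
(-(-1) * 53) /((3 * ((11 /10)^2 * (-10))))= -1.46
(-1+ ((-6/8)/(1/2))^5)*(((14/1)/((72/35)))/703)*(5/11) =-30625/809856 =-0.04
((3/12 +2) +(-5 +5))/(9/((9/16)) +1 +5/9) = 81/632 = 0.13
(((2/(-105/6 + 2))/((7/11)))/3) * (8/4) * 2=-176/651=-0.27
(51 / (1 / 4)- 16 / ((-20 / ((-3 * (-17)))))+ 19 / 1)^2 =1739761 / 25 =69590.44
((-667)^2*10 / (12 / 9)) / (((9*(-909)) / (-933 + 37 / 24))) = 49727467975 / 130896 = 379900.59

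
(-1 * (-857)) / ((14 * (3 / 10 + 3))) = 18.55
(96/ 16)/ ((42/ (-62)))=-62/ 7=-8.86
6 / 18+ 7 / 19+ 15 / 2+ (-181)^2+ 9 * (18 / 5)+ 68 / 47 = 878793671 / 26790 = 32803.05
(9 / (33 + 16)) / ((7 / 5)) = 45 / 343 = 0.13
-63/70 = -9/10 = -0.90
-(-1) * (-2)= -2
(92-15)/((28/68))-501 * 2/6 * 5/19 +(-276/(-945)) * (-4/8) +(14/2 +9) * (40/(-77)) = 8861056/65835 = 134.59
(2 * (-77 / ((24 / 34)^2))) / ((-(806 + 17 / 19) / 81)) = 3805263 / 122648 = 31.03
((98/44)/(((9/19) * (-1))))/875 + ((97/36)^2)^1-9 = -3110201/1782000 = -1.75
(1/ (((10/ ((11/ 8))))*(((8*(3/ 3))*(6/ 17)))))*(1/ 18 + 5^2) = 84337/ 69120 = 1.22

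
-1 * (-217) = 217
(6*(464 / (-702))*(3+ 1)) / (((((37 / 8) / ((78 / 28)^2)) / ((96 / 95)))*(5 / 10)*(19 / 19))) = -9265152 / 172235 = -53.79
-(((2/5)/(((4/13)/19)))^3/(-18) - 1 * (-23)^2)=24591223/18000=1366.18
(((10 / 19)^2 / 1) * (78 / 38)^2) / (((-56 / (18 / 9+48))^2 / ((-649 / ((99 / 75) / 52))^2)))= 3883626601562500 / 6385729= 608172786.78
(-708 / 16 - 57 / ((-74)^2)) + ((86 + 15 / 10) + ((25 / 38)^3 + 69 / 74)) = 3339582773 / 75119768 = 44.46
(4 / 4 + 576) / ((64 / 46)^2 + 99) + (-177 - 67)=-12723147 / 53395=-238.28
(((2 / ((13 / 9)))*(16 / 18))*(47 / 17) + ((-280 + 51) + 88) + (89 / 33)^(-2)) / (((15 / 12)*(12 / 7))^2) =-2358164396 / 78774345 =-29.94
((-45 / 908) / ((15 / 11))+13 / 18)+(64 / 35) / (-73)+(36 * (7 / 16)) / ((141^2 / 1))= 15257903179 / 23061363570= 0.66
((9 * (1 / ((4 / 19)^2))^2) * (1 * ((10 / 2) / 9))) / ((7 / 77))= 7167655 / 256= 27998.65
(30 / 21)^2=100 / 49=2.04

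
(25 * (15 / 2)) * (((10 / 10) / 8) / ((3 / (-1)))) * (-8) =62.50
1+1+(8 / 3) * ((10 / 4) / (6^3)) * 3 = 113 / 54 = 2.09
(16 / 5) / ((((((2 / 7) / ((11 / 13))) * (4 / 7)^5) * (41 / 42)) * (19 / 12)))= 81530757 / 810160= 100.64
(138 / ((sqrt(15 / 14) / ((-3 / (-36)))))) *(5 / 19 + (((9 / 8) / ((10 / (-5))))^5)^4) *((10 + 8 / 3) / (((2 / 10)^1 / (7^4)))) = 333815308955326599088800161077 *sqrt(210) / 10880332376531662572355584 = 444604.38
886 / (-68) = -443 / 34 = -13.03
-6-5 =-11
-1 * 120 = -120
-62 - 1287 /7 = -1721 /7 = -245.86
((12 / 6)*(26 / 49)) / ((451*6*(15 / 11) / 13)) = 338 / 90405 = 0.00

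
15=15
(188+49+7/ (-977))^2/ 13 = 53611697764/ 12408877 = 4320.43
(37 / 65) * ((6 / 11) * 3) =666 / 715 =0.93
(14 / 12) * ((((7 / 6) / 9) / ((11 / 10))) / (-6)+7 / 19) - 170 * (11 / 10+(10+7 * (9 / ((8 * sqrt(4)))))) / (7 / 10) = -1298161511 / 355509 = -3651.56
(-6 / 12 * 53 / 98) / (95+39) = -53 / 26264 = -0.00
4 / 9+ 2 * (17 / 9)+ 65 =623 / 9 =69.22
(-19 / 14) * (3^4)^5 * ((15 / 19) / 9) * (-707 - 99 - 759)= 9094695979275 / 14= 649621141376.79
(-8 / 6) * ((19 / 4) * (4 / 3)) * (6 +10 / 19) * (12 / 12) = -496 / 9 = -55.11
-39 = -39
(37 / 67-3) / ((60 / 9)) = -123 / 335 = -0.37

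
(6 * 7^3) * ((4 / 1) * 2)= 16464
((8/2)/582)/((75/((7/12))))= 7/130950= 0.00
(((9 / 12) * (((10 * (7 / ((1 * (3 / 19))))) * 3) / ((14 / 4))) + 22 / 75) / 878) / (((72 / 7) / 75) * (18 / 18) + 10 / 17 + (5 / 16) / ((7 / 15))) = 0.23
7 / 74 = 0.09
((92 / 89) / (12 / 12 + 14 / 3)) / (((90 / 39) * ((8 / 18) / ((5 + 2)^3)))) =923013 / 15130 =61.01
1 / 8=0.12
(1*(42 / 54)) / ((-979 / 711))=-553 / 979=-0.56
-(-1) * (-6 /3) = -2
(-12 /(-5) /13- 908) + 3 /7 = -412861 /455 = -907.39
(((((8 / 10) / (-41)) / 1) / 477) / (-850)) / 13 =2 / 540262125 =0.00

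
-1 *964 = -964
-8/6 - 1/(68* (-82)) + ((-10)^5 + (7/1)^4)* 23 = -2244778.33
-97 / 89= -1.09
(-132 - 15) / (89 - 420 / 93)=-1519 / 873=-1.74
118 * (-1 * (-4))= 472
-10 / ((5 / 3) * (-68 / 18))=27 / 17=1.59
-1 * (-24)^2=-576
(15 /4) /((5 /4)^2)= 12 /5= 2.40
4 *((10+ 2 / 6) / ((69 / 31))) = 3844 / 207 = 18.57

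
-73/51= -1.43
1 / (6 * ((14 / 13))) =13 / 84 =0.15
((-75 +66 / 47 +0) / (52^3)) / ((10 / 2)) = -3459 / 33042880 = -0.00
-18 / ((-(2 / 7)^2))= 441 / 2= 220.50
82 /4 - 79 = -117 /2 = -58.50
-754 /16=-377 /8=-47.12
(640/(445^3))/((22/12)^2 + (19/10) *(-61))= -0.00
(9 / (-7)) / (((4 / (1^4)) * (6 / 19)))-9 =-561 / 56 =-10.02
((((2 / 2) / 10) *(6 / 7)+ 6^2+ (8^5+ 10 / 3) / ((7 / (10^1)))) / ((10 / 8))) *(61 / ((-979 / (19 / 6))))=-11403375502 / 1541925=-7395.54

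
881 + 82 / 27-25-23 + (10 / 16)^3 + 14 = 11754287 / 13824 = 850.28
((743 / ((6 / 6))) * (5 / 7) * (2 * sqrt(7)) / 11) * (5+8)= 96590 * sqrt(7) / 77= 3318.87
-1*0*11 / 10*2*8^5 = 0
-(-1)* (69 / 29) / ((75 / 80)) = 368 / 145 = 2.54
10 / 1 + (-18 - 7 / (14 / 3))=-19 / 2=-9.50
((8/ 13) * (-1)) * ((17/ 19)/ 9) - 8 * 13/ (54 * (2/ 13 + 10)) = -55207/ 220077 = -0.25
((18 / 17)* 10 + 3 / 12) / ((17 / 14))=8.93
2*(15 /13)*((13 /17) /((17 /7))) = 210 /289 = 0.73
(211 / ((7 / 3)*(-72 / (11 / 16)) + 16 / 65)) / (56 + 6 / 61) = -9202765 / 597289568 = -0.02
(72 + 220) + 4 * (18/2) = 328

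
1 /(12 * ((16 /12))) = 1 /16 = 0.06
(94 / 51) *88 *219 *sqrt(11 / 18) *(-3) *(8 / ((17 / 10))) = -24154240 *sqrt(22) / 289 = -392018.78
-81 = -81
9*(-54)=-486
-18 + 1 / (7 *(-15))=-1891 / 105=-18.01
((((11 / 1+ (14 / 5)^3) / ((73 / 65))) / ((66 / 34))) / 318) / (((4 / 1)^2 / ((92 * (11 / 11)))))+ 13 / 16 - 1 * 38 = -1885237457 / 51070800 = -36.91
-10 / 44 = -5 / 22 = -0.23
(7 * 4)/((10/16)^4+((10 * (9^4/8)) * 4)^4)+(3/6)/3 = 4743731683460713648753/28462390100764277763750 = 0.17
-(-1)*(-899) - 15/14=-12601/14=-900.07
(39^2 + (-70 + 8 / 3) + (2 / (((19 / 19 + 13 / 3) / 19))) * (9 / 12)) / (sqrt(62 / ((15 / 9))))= 239.21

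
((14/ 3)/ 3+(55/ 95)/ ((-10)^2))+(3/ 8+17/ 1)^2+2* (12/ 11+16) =1016142649/ 3009600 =337.63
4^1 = 4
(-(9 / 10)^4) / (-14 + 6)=6561 / 80000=0.08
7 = 7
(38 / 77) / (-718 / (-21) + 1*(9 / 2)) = 228 / 17875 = 0.01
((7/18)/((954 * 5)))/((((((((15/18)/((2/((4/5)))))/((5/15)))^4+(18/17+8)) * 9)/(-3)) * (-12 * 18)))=119/9513974880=0.00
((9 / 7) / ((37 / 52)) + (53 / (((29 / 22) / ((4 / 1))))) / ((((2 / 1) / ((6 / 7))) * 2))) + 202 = 1789646 / 7511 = 238.27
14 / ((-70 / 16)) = -16 / 5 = -3.20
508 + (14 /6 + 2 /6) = 1532 /3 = 510.67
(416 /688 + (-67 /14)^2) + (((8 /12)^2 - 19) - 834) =-62884937 /75852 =-829.05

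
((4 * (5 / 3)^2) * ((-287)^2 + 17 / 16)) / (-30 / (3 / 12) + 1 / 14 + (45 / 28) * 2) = -76878725 / 9804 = -7841.57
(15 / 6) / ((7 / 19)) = 95 / 14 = 6.79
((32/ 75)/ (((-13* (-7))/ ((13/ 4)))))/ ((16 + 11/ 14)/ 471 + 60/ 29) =72848/ 10061375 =0.01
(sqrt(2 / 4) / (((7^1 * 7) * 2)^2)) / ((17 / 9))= 9 * sqrt(2) / 326536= 0.00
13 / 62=0.21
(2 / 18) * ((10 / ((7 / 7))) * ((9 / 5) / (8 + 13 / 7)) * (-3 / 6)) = -0.10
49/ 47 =1.04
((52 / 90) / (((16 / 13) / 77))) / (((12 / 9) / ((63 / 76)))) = 273273 / 12160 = 22.47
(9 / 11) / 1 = 0.82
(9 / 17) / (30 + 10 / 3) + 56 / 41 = 96307 / 69700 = 1.38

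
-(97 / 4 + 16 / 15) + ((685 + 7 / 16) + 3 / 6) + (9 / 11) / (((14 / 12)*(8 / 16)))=12234193 / 18480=662.02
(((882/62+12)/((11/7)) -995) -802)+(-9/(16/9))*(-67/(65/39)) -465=-55700259/27280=-2041.80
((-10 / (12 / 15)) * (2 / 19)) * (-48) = 1200 / 19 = 63.16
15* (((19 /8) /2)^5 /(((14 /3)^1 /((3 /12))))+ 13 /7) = 1747203015 /58720256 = 29.75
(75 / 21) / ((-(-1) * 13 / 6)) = 1.65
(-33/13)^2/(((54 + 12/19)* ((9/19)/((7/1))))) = 305767/175422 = 1.74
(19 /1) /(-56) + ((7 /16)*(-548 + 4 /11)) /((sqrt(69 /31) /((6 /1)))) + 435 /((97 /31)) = 753317 /5432 - 5271*sqrt(2139) /253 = -824.88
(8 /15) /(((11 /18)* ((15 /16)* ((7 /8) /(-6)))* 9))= -4096 /5775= -0.71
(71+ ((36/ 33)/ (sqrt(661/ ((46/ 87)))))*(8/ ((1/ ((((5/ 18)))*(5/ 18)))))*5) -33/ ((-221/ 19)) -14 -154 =-20810/ 221+ 1000*sqrt(2645322)/ 17079579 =-94.07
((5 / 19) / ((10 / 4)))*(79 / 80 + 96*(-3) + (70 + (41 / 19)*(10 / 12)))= -981377 / 43320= -22.65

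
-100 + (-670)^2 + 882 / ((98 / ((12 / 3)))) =448836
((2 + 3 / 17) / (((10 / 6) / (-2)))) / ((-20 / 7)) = 777 / 850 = 0.91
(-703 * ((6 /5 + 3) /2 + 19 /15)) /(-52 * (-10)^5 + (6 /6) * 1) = -71003 /156000030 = -0.00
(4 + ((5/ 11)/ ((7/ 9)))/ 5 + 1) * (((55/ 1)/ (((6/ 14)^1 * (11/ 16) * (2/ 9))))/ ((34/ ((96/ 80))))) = 28368/ 187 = 151.70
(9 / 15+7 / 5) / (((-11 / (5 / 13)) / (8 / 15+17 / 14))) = -367 / 3003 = -0.12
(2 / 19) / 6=1 / 57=0.02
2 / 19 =0.11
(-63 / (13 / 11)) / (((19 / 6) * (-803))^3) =13608 / 4197184939519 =0.00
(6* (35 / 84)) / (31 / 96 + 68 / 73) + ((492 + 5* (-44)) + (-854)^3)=-5475347671752 / 8791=-622835590.01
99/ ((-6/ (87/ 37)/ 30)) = -43065/ 37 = -1163.92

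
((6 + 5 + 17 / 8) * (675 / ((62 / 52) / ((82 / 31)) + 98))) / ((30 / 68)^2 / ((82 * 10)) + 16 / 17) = 275453703000 / 2881675913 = 95.59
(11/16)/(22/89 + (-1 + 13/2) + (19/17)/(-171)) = 149787/1250728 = 0.12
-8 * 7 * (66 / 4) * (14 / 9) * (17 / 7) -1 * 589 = -12239 / 3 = -4079.67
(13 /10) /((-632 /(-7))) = 91 /6320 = 0.01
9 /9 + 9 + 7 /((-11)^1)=103 /11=9.36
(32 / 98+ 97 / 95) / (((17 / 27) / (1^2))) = 9963 / 4655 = 2.14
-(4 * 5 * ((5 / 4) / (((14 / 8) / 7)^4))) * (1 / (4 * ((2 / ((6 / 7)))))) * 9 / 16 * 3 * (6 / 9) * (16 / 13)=-86400 / 91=-949.45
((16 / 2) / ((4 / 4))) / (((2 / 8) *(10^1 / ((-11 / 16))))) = -11 / 5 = -2.20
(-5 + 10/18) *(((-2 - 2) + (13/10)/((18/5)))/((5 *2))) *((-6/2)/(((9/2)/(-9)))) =262/27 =9.70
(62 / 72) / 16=31 / 576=0.05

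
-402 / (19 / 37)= -14874 / 19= -782.84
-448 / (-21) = 64 / 3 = 21.33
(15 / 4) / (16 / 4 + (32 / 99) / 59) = 87615 / 93584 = 0.94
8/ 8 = 1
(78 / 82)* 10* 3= 1170 / 41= 28.54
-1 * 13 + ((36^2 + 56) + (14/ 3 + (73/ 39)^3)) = 80093980/ 59319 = 1350.22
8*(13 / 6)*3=52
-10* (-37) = 370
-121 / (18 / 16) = -968 / 9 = -107.56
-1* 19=-19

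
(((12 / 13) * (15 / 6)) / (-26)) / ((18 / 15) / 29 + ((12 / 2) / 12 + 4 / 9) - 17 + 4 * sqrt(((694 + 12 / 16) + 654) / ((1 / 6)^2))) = -1226178000 * sqrt(5395) / 894083896735679 - 1636352550 / 894083896735679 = -0.00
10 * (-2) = -20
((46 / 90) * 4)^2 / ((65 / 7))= 59248 / 131625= 0.45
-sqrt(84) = -9.17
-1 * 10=-10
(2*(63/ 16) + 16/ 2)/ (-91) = -127/ 728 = -0.17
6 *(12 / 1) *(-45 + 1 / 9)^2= 1305728 / 9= 145080.89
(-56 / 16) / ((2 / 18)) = -63 / 2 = -31.50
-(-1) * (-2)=-2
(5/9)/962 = 0.00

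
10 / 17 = 0.59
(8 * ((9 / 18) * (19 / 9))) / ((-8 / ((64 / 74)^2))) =-9728 / 12321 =-0.79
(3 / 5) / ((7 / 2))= 6 / 35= 0.17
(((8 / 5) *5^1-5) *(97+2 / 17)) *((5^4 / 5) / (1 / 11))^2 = 9364265625 / 17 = 550839154.41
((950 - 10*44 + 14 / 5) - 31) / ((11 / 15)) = 657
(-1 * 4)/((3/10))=-40/3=-13.33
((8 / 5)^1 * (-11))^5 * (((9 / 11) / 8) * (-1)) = 172712.26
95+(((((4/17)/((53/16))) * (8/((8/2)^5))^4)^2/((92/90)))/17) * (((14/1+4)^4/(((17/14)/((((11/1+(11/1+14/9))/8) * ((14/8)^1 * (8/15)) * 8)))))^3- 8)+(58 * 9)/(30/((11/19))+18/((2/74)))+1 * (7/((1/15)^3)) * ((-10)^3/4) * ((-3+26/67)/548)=14626265182293563849667285075770250193/517802565499399870346976611532800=28246.80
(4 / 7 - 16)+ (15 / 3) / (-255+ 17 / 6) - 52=-714346 / 10591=-67.45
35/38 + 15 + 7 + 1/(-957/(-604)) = 856499/36366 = 23.55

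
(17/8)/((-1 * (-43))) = 17/344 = 0.05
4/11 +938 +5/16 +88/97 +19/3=48446069/51216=945.92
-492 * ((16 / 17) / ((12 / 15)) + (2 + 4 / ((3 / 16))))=-205000 / 17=-12058.82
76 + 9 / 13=997 / 13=76.69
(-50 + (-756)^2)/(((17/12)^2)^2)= 11850333696/83521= 141884.48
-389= -389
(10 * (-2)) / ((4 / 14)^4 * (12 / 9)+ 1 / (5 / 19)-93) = 360150 / 1606109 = 0.22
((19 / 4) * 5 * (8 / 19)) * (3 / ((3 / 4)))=40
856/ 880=107/ 110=0.97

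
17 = 17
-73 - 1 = -74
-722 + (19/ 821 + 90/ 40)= -2363583/ 3284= -719.73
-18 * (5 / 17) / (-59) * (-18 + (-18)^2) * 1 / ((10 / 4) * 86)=0.13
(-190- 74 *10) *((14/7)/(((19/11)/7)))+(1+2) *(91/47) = -6726153/893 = -7532.09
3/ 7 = 0.43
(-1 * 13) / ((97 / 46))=-598 / 97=-6.16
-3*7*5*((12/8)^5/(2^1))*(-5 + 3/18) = 246645/128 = 1926.91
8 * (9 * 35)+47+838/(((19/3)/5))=3228.58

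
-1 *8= -8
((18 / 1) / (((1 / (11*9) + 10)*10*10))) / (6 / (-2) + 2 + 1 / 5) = -891 / 39640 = -0.02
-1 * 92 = -92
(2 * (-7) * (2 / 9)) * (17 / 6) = -8.81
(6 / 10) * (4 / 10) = 6 / 25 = 0.24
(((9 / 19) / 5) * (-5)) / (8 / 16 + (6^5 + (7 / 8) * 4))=-0.00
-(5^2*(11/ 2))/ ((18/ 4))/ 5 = -55/ 9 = -6.11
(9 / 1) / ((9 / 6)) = 6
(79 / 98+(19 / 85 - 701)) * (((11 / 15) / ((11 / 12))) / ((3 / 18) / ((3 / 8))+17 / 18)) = -209907108 / 520625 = -403.18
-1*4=-4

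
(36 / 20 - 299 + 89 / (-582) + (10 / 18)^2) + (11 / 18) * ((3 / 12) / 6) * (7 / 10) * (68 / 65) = -6067699021 / 20428200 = -297.03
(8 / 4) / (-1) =-2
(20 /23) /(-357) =-20 /8211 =-0.00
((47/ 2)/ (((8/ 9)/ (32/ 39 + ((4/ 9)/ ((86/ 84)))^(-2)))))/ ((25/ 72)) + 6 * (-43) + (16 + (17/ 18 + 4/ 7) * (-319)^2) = 154481.26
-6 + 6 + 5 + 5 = 10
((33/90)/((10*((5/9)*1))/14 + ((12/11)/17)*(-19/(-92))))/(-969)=-19481/21112040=-0.00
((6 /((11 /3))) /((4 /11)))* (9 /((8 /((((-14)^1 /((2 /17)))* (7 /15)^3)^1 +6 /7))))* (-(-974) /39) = -1420.70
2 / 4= 1 / 2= 0.50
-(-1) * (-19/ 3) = -19/ 3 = -6.33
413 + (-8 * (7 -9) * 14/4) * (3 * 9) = 1925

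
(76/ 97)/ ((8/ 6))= 57/ 97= 0.59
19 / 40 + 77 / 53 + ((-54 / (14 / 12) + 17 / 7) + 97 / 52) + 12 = -5414093 / 192920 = -28.06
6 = 6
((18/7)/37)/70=0.00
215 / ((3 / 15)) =1075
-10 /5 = -2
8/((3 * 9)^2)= 8/729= 0.01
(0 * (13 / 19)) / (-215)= 0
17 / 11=1.55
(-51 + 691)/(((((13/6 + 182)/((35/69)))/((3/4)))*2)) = 0.66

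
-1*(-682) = 682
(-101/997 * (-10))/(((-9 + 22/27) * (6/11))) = -49995/220337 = -0.23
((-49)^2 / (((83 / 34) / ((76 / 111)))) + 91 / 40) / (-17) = -249005743 / 6264840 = -39.75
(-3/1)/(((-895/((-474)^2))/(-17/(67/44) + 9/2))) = -300953502/59965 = -5018.82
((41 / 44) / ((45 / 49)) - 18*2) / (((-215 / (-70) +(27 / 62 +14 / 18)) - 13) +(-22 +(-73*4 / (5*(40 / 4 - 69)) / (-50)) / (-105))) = 110859576625 / 97328310068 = 1.14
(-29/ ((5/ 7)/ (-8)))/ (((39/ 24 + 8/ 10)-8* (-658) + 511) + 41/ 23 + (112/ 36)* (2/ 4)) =0.06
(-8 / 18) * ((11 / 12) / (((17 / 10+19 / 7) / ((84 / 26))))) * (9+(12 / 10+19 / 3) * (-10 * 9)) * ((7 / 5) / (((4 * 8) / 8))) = 841379 / 12051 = 69.82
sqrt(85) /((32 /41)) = 41 * sqrt(85) /32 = 11.81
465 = 465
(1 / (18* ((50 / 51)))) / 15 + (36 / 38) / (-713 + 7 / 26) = 431057 / 176044500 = 0.00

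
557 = 557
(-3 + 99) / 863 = 96 / 863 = 0.11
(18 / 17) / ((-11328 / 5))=-15 / 32096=-0.00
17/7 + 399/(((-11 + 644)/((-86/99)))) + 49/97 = 33844486/14183631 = 2.39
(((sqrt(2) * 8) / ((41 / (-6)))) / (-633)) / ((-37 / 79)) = -1264 * sqrt(2) / 320087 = -0.01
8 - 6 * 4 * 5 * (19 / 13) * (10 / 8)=-2746 / 13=-211.23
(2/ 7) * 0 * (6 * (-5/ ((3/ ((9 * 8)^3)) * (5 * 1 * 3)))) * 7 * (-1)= 0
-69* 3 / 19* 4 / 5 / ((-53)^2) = -0.00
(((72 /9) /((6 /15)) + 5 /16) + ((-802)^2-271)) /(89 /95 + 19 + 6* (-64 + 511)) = 977289035 /4106944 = 237.96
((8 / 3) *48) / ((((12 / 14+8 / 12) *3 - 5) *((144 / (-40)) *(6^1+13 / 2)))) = 896 / 135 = 6.64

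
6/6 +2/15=17/15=1.13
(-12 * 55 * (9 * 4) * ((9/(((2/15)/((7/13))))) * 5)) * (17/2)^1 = -477130500/13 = -36702346.15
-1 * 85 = -85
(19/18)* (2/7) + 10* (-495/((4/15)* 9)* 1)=-259837/126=-2062.20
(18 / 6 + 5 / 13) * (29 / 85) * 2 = 2552 / 1105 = 2.31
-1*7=-7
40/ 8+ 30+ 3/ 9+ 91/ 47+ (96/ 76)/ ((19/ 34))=2012111/ 50901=39.53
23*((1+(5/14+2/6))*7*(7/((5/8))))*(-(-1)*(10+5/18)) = 845894/27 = 31329.41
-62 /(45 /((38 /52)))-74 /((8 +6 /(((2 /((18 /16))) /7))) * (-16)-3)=-256511 /297765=-0.86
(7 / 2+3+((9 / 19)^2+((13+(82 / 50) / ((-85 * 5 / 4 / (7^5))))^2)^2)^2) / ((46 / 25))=7389307442489385969.96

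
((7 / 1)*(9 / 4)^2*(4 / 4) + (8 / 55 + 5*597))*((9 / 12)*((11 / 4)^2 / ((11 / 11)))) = 87717729 / 5120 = 17132.37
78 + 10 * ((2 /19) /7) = 10394 /133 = 78.15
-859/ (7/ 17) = -14603/ 7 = -2086.14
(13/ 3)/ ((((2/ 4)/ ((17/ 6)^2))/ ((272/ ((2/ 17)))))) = 4343092/ 27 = 160855.26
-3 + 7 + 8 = 12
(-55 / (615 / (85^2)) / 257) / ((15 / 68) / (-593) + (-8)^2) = -291340900 / 7416288321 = -0.04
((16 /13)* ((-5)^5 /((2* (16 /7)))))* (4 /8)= -21875 /52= -420.67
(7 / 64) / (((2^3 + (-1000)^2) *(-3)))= -7 / 192001536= -0.00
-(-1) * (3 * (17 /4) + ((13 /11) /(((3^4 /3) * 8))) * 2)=3790 /297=12.76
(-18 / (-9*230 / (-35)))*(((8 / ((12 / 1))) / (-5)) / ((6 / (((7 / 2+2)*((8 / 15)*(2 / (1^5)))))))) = 616 / 15525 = 0.04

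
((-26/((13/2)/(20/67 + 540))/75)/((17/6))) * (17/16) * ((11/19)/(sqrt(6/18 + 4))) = -7964 * sqrt(39)/16549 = -3.01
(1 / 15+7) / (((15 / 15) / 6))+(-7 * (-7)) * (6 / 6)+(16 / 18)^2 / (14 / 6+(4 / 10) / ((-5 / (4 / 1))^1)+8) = 9274589 / 101385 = 91.48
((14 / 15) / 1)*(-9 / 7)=-1.20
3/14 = 0.21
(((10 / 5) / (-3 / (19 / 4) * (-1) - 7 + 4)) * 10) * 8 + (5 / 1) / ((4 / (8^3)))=5152 / 9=572.44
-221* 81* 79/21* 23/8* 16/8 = -10842039/28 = -387215.68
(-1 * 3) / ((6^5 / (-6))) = 1 / 432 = 0.00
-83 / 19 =-4.37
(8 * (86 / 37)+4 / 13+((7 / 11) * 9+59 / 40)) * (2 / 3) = 5524769 / 317460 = 17.40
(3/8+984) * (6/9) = 656.25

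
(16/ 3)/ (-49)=-16/ 147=-0.11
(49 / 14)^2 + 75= 349 / 4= 87.25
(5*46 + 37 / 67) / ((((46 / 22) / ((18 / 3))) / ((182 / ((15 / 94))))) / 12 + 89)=69766560864 / 26931968761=2.59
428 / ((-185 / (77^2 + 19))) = -2545744 / 185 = -13760.78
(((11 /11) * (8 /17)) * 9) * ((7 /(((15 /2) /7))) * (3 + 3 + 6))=28224 /85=332.05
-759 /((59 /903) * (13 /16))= -10966032 /767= -14297.30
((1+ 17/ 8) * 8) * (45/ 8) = 1125/ 8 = 140.62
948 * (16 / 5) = 15168 / 5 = 3033.60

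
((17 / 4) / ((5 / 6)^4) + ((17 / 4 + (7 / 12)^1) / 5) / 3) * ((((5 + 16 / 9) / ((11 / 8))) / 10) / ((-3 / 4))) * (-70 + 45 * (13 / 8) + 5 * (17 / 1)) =-294638723 / 556875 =-529.09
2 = 2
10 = 10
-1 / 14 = -0.07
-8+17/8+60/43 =-1541/344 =-4.48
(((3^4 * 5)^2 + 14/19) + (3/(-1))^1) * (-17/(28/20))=-264896720/133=-1991704.66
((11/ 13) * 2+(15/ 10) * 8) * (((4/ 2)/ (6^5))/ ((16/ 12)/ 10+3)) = 445/ 395928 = 0.00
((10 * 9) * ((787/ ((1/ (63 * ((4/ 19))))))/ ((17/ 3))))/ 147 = 2549880/ 2261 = 1127.77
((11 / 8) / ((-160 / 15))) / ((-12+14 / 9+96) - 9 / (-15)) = -1485 / 992512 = -0.00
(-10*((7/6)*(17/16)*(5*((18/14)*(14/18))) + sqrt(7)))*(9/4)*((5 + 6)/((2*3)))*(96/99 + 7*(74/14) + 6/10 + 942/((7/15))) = -100979915/192 - 1187999*sqrt(7)/14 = -750447.77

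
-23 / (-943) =1 / 41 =0.02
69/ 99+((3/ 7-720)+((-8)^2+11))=-148735/ 231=-643.87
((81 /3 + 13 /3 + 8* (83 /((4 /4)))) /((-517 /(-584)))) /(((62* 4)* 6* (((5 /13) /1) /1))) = 989807 /721215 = 1.37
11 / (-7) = -1.57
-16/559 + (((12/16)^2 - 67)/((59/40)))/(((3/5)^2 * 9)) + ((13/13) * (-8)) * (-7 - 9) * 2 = 1293357979/5342922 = 242.07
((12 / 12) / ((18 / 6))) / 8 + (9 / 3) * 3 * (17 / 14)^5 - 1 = 36789895 / 1613472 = 22.80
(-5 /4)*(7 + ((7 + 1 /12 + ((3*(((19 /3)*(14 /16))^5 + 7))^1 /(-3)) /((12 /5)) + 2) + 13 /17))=17573564367485 /6497501184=2704.67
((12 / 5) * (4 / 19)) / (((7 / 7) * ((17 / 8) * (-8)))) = -48 / 1615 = -0.03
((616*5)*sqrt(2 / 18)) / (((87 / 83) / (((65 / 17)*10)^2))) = 108007900000 / 75429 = 1431914.78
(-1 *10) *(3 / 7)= -30 / 7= -4.29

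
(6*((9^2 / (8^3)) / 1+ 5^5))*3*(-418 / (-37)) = 3009752361 / 4736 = 635505.14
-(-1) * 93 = 93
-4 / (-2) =2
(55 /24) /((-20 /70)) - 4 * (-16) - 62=-289 /48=-6.02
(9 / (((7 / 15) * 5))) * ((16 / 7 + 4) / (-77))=-108 / 343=-0.31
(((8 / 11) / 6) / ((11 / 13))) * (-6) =-104 / 121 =-0.86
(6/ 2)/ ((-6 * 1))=-1/ 2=-0.50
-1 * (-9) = 9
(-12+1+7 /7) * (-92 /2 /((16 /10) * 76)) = 575 /152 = 3.78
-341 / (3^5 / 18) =-682 / 27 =-25.26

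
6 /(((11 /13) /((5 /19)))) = 390 /209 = 1.87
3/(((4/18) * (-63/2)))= -3/7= -0.43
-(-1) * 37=37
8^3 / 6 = 256 / 3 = 85.33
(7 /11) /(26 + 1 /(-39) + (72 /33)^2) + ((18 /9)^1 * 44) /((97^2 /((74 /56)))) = 315846707 /9552571931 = 0.03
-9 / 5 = -1.80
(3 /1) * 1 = 3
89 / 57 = 1.56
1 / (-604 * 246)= -1 / 148584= -0.00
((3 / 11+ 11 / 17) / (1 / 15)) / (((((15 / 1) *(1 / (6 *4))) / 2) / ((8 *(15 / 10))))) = 99072 / 187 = 529.80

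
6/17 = 0.35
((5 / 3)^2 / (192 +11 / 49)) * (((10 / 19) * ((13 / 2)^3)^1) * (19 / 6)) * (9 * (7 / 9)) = 94196375 / 2034504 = 46.30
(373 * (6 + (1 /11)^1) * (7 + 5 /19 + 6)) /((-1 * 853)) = -6297732 /178277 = -35.33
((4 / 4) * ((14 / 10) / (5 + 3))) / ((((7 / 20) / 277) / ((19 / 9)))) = 5263 / 18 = 292.39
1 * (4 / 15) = 4 / 15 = 0.27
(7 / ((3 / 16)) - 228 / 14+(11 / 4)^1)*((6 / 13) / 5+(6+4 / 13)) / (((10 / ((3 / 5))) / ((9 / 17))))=71964 / 14875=4.84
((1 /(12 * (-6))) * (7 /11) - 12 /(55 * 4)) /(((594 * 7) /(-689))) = 172939 /16465680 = 0.01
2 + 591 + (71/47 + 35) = 29587/47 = 629.51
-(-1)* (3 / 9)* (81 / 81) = 1 / 3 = 0.33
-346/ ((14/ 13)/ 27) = -60723/ 7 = -8674.71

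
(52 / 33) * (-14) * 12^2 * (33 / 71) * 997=-1472077.52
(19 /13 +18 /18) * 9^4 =209952 /13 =16150.15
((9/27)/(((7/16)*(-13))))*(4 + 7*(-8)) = 64/21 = 3.05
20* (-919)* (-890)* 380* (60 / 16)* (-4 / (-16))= 5827608750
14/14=1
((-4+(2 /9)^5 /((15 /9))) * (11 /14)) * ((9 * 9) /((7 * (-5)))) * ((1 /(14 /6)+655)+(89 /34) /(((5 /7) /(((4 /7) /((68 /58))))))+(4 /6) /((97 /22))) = 4780.94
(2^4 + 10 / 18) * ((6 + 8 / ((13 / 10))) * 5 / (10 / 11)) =129481 / 117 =1106.68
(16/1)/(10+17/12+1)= 192/149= 1.29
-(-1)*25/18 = 25/18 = 1.39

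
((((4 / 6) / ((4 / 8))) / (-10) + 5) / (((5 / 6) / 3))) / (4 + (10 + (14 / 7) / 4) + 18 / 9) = 292 / 275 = 1.06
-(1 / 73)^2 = -1 / 5329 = -0.00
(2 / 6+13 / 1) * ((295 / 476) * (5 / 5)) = 2950 / 357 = 8.26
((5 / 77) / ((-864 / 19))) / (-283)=95 / 18827424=0.00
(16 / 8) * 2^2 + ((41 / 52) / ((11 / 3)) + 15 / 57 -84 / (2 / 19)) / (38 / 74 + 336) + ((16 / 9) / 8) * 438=41798231051 / 405952404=102.96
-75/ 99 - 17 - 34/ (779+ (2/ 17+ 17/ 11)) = -42878219/ 2408736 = -17.80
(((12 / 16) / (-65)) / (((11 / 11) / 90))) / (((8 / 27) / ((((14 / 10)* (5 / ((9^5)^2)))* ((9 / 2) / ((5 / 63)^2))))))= -343 / 68234400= -0.00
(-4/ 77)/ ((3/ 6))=-8/ 77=-0.10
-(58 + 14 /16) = -471 /8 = -58.88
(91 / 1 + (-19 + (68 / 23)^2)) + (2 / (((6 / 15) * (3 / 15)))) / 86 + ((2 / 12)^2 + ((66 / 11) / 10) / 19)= 6308459111 / 77794740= 81.09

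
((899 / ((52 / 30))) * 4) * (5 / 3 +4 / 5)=66526 / 13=5117.38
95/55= 19/11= 1.73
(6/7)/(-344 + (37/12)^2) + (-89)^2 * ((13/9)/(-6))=-34719350093/18207126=-1906.91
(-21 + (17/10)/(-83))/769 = -17447/638270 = -0.03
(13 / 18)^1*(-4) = -26 / 9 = -2.89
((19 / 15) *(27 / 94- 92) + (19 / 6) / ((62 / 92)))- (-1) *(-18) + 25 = -4566409 / 43710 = -104.47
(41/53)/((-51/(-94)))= 3854/2703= 1.43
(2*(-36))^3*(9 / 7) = -3359232 / 7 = -479890.29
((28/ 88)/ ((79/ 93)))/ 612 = 217/ 354552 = 0.00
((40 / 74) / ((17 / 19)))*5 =1900 / 629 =3.02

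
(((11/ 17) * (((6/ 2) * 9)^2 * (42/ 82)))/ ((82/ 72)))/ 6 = 1010394/ 28577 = 35.36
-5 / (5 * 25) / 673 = -1 / 16825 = -0.00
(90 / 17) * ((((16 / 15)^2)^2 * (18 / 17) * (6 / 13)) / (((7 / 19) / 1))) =29884416 / 3287375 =9.09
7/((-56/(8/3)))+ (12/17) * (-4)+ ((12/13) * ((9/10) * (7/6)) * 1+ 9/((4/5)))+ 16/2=226247/13260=17.06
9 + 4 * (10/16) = 23/2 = 11.50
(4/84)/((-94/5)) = -5/1974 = -0.00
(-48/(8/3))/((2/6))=-54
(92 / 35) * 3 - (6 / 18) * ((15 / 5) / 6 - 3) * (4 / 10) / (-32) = 26461 / 3360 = 7.88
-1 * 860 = -860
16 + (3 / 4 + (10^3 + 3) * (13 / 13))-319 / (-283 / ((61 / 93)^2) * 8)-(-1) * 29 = 20537113129 / 19581336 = 1048.81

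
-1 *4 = -4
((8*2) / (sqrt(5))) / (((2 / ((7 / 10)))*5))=28*sqrt(5) / 125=0.50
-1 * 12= -12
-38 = -38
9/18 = 0.50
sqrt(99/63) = sqrt(77)/7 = 1.25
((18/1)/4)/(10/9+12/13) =1053/476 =2.21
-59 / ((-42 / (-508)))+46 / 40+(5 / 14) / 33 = -3291557 / 4620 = -712.46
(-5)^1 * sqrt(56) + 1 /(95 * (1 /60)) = 12 /19- 10 * sqrt(14) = -36.78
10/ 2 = 5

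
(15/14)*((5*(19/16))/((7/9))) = 12825/1568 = 8.18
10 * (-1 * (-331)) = 3310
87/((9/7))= 203/3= 67.67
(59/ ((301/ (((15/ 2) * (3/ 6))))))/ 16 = 885/ 19264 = 0.05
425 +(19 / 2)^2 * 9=4949 / 4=1237.25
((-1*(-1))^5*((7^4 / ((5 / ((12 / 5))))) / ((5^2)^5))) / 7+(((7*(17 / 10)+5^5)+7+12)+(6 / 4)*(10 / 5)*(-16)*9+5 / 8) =5321337923553 / 1953125000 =2724.53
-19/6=-3.17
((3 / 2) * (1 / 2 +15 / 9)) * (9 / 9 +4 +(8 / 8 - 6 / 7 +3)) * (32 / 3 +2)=4693 / 14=335.21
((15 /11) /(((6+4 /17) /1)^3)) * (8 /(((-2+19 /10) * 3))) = -245650 /1637647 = -0.15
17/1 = 17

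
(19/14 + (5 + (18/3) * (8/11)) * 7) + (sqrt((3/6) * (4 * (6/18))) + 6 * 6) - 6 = sqrt(6)/3 + 14923/154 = 97.72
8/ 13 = 0.62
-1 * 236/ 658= -118/ 329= -0.36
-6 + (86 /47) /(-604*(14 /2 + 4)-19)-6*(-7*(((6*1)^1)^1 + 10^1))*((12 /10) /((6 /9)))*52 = 98478486596 /1565805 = 62893.20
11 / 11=1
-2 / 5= -0.40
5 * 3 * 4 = 60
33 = 33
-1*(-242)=242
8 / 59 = 0.14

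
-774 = -774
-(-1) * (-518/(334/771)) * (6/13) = -1198134/2171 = -551.88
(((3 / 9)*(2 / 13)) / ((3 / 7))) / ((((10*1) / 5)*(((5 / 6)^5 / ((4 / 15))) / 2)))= 16128 / 203125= 0.08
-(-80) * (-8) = -640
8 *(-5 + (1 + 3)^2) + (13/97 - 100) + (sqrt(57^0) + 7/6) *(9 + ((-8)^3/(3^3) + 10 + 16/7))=-751655/109998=-6.83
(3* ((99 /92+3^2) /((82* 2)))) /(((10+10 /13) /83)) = 3000699 /2112320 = 1.42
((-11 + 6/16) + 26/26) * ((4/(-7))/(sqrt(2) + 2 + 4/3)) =165/82-99 * sqrt(2)/164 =1.16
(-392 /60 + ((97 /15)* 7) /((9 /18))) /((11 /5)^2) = 2100 /121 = 17.36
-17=-17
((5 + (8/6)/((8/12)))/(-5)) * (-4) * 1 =5.60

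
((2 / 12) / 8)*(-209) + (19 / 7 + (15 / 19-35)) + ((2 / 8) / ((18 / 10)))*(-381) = -566689 / 6384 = -88.77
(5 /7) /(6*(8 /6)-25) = -5 /119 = -0.04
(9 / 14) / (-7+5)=-9 / 28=-0.32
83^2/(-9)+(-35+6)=-7150/9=-794.44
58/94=29/47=0.62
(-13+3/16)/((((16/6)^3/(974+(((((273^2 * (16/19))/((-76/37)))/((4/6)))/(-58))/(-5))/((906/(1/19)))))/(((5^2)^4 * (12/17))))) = -379506764612893359375/2091436183552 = -181457492.03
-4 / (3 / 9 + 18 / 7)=-84 / 61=-1.38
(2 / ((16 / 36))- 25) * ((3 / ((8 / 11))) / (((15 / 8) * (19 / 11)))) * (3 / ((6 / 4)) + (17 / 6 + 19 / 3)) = -332387 / 1140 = -291.57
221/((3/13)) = 2873/3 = 957.67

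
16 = 16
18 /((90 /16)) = 16 /5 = 3.20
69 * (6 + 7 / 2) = 1311 / 2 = 655.50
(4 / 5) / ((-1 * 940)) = -1 / 1175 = -0.00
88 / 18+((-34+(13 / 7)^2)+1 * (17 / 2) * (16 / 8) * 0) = -11317 / 441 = -25.66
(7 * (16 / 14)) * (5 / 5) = 8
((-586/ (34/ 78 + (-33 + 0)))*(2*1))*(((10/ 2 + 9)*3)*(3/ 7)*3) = 1234116/ 635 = 1943.49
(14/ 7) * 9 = 18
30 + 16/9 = 286/9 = 31.78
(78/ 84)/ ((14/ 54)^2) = 9477/ 686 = 13.81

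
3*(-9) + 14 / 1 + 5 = -8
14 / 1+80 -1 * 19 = 75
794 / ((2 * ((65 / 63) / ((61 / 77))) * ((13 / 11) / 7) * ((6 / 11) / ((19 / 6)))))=35429471 / 3380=10482.09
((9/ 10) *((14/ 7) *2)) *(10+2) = 216/ 5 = 43.20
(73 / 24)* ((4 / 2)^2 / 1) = 73 / 6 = 12.17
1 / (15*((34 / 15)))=1 / 34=0.03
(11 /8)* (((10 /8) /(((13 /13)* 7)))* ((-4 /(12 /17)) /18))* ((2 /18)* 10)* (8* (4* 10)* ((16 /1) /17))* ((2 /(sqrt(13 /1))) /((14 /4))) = -176000* sqrt(13) /154791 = -4.10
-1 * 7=-7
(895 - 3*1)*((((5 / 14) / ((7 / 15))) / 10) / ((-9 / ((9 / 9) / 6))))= -1.26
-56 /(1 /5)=-280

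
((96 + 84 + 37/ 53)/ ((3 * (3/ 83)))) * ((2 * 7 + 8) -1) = 5564237/ 159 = 34995.20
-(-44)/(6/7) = 154/3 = 51.33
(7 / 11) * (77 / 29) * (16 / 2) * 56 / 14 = 1568 / 29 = 54.07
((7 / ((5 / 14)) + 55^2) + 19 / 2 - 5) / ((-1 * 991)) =-30491 / 9910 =-3.08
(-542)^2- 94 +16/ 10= 1468358/ 5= 293671.60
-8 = -8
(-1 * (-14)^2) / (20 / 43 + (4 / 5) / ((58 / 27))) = -87290 / 373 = -234.02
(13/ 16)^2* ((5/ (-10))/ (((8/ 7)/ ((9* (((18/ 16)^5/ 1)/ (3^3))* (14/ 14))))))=-23284989/ 134217728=-0.17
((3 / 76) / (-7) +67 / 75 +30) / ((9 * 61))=1232419 / 21905100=0.06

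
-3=-3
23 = 23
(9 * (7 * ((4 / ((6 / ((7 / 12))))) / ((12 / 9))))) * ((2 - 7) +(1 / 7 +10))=189 / 2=94.50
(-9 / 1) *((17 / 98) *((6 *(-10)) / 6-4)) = 153 / 7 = 21.86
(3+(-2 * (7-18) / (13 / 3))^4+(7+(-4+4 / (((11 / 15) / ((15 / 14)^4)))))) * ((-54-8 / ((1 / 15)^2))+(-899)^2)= 546337431.91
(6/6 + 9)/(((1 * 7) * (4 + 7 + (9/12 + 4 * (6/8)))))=40/413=0.10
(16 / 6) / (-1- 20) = -0.13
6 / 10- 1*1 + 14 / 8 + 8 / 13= 511 / 260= 1.97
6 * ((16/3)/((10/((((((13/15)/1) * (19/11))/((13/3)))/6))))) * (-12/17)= -608/4675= -0.13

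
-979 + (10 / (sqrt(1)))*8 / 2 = -939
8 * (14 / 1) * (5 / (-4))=-140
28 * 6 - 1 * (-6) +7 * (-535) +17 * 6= -3469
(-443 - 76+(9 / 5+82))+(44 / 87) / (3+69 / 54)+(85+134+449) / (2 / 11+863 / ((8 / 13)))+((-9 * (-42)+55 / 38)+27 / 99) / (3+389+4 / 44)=-1780691194383407 / 4106409240850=-433.64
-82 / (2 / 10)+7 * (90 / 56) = -398.75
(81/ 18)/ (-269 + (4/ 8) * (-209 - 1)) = -9/ 748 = -0.01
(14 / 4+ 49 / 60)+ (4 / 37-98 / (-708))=199229 / 43660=4.56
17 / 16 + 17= 289 / 16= 18.06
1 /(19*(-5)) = -1 /95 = -0.01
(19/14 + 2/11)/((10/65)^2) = 40053/616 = 65.02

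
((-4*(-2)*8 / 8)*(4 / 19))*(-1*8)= -256 / 19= -13.47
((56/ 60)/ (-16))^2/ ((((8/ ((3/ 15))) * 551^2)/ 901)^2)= 39778249/ 2123678988311040000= 0.00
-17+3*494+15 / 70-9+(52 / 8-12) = 10155 / 7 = 1450.71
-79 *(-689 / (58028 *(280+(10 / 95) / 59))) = 61017151 / 18213944696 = 0.00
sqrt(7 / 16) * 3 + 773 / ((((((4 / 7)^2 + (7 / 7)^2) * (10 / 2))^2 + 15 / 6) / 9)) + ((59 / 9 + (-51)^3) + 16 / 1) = -132476.82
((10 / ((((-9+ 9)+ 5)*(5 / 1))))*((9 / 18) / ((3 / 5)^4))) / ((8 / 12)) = 125 / 54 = 2.31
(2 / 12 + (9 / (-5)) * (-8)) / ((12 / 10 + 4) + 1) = 437 / 186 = 2.35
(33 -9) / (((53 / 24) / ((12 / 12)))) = 576 / 53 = 10.87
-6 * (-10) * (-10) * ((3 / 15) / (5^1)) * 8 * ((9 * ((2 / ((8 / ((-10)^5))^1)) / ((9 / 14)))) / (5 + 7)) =5600000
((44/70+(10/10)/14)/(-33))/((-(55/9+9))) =21/14960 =0.00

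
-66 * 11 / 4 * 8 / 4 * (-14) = 5082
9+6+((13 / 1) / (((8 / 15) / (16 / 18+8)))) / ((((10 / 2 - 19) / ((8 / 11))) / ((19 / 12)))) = -1955 / 693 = -2.82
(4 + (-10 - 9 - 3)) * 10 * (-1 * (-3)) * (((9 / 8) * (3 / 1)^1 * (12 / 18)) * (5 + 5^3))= -157950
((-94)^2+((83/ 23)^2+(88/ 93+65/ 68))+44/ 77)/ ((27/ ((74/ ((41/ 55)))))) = 421819522451525/ 12961736802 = 32543.44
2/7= 0.29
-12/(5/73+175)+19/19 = 992/1065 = 0.93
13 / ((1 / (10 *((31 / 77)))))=4030 / 77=52.34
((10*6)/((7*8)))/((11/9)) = 135/154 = 0.88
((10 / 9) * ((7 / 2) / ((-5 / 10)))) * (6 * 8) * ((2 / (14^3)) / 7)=-40 / 1029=-0.04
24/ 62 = 12/ 31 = 0.39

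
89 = 89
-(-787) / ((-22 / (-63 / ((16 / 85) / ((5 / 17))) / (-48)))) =-413175 / 5632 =-73.36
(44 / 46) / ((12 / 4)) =22 / 69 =0.32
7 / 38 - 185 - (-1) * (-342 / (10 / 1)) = -41613 / 190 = -219.02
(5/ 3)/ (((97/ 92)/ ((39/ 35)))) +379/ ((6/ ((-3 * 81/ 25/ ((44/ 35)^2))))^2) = 4071813627965/ 10179828736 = 399.99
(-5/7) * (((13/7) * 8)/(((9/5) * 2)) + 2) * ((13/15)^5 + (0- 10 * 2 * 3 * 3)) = 52618055902/66976875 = 785.62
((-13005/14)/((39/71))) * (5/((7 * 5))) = -307785/1274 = -241.59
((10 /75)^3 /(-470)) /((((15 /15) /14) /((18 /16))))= -7 /88125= -0.00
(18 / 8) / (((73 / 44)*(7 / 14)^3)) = 792 / 73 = 10.85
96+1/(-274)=96.00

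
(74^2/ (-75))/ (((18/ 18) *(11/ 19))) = -126.11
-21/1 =-21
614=614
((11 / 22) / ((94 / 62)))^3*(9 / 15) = 89373 / 4152920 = 0.02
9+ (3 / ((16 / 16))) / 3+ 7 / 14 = 21 / 2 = 10.50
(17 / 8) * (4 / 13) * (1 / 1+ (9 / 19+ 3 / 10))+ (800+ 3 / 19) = 3958509 / 4940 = 801.32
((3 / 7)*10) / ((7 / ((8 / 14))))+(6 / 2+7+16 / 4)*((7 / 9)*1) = 34694 / 3087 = 11.24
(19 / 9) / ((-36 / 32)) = -1.88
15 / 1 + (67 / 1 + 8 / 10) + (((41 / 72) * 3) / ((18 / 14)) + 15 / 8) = 23221 / 270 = 86.00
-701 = -701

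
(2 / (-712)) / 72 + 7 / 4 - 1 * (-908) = 23318711 / 25632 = 909.75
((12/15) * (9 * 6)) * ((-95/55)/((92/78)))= -80028/1265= -63.26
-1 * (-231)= 231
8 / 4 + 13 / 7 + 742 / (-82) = -1490 / 287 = -5.19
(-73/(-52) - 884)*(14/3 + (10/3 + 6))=-321265/26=-12356.35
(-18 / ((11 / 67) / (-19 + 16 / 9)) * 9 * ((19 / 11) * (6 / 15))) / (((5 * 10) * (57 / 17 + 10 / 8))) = 48302712 / 946825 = 51.02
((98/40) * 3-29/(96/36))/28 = -141/1120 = -0.13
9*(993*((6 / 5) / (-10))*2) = -53622 / 25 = -2144.88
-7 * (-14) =98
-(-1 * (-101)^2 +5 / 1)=10196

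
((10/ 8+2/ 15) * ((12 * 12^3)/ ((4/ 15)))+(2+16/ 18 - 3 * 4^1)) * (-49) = -47433470/ 9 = -5270385.56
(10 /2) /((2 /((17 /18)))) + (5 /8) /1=215 /72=2.99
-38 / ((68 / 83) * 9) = -1577 / 306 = -5.15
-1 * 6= -6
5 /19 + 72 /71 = 1723 /1349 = 1.28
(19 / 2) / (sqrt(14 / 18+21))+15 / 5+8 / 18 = 1381 / 252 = 5.48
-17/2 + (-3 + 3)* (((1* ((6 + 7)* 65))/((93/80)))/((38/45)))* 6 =-17/2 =-8.50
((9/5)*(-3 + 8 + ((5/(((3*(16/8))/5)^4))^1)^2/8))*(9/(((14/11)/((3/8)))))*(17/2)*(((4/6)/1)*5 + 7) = 12745162463/5308416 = 2400.94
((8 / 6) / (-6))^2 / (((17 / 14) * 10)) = 28 / 6885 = 0.00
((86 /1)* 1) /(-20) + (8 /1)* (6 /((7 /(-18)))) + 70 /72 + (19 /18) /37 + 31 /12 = -124.14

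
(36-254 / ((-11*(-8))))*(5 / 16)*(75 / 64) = 546375 / 45056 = 12.13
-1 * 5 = -5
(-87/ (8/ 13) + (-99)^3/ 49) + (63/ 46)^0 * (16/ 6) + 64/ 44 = -257934451/ 12936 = -19939.27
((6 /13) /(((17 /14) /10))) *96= 80640 /221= 364.89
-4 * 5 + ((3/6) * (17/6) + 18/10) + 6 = -647/60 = -10.78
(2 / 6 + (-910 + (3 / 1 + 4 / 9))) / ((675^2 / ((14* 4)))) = -456736 / 4100625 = -0.11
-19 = -19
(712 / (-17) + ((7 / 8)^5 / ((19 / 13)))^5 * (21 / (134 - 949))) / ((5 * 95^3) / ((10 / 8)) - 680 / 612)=-488538971297366591600765266507802703 / 40003444288873103484413600391292675686400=-0.00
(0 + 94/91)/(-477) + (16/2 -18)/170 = -45005/737919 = -0.06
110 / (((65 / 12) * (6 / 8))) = 352 / 13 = 27.08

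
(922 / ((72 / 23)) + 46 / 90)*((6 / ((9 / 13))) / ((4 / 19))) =13117429 / 1080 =12145.77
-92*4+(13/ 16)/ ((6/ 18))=-5849/ 16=-365.56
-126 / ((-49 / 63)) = 162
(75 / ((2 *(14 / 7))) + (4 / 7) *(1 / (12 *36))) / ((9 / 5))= 17720 / 1701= 10.42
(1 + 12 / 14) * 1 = 13 / 7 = 1.86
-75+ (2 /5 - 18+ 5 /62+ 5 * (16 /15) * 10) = -36443 /930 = -39.19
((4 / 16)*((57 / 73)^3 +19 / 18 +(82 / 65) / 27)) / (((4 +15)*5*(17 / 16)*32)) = 2155134203 / 17641609736400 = 0.00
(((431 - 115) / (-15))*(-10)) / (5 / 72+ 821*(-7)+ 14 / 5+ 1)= -75840 / 2067527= -0.04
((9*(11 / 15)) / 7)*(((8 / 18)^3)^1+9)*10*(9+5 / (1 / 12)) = 3352250 / 567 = 5912.26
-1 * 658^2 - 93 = -433057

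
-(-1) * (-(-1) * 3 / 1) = 3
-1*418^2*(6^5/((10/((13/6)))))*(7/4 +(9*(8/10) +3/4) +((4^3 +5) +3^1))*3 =-1803782783088/25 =-72151311323.52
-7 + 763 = 756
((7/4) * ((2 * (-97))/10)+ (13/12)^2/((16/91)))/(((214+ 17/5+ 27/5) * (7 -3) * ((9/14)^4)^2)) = -1811352357409/1726345698984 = -1.05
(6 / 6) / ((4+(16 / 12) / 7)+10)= 21 / 298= 0.07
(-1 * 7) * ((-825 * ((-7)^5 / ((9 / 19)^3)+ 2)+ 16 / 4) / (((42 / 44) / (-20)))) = 13948608782680 / 729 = 19133894077.75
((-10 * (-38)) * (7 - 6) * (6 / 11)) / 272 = 0.76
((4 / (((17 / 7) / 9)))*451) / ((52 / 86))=2443518 / 221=11056.64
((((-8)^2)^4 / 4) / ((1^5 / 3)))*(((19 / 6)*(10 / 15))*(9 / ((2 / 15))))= 1793064960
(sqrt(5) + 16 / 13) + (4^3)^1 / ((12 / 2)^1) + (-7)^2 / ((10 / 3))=sqrt(5) + 10373 / 390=28.83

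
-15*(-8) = 120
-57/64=-0.89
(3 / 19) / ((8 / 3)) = 9 / 152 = 0.06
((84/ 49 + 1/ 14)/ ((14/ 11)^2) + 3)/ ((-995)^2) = 11257/ 2716628600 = 0.00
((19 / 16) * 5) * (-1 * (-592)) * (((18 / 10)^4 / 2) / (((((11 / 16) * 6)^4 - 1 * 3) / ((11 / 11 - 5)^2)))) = 50379522048 / 48901375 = 1030.23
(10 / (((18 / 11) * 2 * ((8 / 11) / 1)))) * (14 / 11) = 385 / 72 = 5.35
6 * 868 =5208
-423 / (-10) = 423 / 10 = 42.30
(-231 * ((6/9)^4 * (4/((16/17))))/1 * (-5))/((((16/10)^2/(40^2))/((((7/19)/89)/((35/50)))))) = 163625000/45657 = 3583.79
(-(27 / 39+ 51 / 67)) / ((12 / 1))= -211 / 1742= -0.12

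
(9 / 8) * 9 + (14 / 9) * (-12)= -205 / 24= -8.54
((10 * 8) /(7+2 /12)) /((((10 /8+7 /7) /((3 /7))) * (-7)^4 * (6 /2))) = 0.00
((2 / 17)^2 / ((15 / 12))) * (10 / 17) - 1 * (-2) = 9858 / 4913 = 2.01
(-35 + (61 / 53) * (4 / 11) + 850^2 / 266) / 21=207927337 / 1628319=127.69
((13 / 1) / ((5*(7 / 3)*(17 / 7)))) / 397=39 / 33745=0.00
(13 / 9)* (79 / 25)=1027 / 225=4.56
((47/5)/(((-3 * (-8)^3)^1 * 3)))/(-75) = -47/1728000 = -0.00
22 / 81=0.27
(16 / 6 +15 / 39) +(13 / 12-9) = -253 / 52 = -4.87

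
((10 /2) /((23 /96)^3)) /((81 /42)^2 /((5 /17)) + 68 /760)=82368921600 /2885197211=28.55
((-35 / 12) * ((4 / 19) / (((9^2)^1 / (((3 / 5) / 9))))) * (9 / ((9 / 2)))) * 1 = -14 / 13851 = -0.00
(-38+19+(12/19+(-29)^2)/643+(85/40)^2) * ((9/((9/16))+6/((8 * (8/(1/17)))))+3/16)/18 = -90747983615/7656247296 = -11.85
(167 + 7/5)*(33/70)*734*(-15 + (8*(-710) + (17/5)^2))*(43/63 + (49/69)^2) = -393060601.28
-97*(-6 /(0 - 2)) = -291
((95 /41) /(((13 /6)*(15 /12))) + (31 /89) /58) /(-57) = -2370395 /156826722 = -0.02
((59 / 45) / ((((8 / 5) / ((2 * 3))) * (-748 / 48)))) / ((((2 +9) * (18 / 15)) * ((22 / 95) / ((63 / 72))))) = -196175 / 2172192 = -0.09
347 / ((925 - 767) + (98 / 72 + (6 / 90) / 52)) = 202995 / 93227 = 2.18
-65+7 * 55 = 320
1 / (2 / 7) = 7 / 2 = 3.50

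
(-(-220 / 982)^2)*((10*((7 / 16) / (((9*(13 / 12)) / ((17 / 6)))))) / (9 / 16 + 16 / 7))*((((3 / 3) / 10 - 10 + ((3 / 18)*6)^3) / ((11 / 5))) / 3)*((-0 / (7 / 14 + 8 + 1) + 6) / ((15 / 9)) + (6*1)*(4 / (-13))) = 563441200 / 10633841829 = 0.05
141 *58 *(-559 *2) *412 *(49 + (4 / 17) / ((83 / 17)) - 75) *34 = 275873980868928 / 83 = 3323782902035.28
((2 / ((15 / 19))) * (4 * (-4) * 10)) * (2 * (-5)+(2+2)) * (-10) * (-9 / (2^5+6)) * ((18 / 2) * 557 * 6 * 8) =1385994240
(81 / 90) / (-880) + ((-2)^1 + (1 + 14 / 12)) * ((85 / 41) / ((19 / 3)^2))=988791 / 130248800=0.01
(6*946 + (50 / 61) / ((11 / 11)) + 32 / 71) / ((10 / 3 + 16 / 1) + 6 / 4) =147529548 / 541375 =272.51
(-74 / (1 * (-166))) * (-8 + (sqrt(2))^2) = -222 / 83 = -2.67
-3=-3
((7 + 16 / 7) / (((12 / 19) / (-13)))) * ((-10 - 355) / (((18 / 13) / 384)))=1218895600 / 63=19347549.21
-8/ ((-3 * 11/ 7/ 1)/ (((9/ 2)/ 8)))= 21/ 22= 0.95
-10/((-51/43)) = 430/51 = 8.43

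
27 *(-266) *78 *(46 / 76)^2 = -3899259 / 19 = -205224.16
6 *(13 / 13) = 6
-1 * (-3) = 3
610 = 610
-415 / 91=-4.56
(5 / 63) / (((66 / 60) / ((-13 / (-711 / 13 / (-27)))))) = -8450 / 18249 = -0.46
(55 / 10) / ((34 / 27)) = 297 / 68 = 4.37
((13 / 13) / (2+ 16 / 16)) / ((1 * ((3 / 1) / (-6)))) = -2 / 3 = -0.67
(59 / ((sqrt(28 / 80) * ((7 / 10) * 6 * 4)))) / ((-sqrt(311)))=-295 * sqrt(10885) / 91434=-0.34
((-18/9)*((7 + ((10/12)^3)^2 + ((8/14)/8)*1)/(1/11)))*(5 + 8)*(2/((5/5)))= -345895121/81648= -4236.42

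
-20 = -20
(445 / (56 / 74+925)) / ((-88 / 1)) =-16465 / 3014264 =-0.01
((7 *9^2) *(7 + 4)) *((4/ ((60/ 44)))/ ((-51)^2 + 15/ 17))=129591/ 18430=7.03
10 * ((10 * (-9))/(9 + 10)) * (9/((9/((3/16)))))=-675/76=-8.88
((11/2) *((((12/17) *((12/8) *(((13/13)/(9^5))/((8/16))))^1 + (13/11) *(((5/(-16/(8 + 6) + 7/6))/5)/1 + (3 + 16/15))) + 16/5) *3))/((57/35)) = 2475267823/4238406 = 584.01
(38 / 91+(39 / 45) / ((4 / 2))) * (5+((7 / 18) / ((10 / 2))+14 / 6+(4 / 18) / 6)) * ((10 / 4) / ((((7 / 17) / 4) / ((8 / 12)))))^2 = 5400315268 / 3250611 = 1661.32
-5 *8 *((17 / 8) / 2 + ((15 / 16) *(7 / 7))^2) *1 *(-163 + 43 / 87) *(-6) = -17566465 / 232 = -75717.52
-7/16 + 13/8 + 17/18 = 307/144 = 2.13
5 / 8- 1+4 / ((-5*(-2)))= 0.02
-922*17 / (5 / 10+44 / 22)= -31348 / 5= -6269.60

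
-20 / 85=-4 / 17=-0.24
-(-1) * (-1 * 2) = -2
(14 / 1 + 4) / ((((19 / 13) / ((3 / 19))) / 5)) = 9.72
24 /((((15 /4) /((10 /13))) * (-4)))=-16 /13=-1.23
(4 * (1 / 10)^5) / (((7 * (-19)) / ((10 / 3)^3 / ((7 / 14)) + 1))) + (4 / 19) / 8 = 2360473 / 89775000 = 0.03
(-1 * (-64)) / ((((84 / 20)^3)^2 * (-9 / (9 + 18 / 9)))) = -11000000 / 771895089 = -0.01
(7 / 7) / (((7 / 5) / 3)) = 15 / 7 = 2.14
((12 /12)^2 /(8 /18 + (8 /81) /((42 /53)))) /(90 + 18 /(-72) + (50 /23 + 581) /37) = 1447551 /86916962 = 0.02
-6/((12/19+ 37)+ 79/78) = -8892/57271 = -0.16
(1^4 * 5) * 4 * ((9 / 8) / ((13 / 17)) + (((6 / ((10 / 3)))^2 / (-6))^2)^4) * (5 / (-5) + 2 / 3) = -250247298824751 / 25390625000000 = -9.86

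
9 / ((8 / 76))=171 / 2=85.50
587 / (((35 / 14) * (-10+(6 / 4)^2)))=-4696 / 155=-30.30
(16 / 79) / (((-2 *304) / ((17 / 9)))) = -17 / 27018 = -0.00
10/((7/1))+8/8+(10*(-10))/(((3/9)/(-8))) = 16817/7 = 2402.43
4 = 4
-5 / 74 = -0.07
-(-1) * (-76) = -76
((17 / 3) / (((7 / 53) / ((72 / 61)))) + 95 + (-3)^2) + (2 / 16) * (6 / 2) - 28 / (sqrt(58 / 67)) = 529537 / 3416 - 14 * sqrt(3886) / 29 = 124.92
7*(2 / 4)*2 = 7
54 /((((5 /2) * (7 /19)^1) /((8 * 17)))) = 279072 /35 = 7973.49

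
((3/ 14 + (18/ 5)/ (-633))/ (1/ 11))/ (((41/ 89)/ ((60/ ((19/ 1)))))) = 18097794/ 1150583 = 15.73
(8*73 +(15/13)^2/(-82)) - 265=318.98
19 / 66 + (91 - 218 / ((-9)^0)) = -8363 / 66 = -126.71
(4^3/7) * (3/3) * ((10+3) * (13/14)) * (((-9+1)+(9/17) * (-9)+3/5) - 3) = -6970912/4165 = -1673.69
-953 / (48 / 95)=-1886.15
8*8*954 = 61056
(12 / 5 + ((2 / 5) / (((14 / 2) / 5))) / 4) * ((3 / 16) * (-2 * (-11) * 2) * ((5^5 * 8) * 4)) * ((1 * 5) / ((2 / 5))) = 178406250 / 7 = 25486607.14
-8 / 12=-2 / 3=-0.67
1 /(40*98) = 0.00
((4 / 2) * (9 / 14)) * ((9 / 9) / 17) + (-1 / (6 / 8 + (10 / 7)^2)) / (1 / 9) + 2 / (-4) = -475079 / 130186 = -3.65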